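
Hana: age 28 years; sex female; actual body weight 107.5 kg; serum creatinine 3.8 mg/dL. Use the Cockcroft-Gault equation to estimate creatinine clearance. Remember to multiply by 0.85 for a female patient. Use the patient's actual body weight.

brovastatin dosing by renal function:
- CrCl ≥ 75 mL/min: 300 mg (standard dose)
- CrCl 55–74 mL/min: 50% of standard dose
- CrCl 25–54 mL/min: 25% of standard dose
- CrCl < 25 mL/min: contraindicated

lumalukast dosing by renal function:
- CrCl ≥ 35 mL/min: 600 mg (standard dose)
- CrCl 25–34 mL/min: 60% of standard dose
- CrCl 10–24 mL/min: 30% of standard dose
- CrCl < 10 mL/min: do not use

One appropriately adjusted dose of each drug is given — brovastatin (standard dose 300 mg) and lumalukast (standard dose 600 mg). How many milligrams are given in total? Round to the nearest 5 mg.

CrCl = (140 − 28) × 107.5 / (72 × 3.8) × 0.85 = 12040.0 / 273.60 × 0.85 ≈ 37.4 mL/min
CrCl ≈ 37 mL/min.
brovastatin: 25–54 mL/min → 25% of 300 mg = 75 mg.
lumalukast: ≥ 35 mL/min → 100% of 600 mg = 600 mg.
Total = 75 + 600 = 675 mg.

675 mg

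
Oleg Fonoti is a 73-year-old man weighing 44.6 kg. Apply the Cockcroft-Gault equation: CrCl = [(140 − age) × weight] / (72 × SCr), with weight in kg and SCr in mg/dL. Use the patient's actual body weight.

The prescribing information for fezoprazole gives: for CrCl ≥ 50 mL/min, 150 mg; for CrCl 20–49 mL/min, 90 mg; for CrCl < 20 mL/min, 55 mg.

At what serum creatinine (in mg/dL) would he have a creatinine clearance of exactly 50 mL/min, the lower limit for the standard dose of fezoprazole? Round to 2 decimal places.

Standard dose requires CrCl ≥ 50 mL/min.
Set (140 − 73) × 44.6 / (72 × SCr) = 50
SCr = (140 − 73) × 44.6 / (72 × 50) = 0.830 mg/dL

0.83 mg/dL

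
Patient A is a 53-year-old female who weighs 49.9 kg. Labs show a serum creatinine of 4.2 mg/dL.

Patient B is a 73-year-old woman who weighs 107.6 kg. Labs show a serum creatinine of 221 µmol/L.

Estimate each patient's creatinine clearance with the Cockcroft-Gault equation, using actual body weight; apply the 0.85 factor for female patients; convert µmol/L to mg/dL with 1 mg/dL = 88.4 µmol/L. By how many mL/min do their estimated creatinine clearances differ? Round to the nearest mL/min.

22 mL/min

Patient A: CrCl = (140 − 53) × 49.9 / (72 × 4.2) × 0.85 = 4341.3 / 302.40 × 0.85 ≈ 12.2 mL/min
Patient B: SCr = 221 / 88.4 = 2.5 mg/dL
Patient B: CrCl = (140 − 73) × 107.6 / (72 × 2.5) × 0.85 = 7209.2 / 180.00 × 0.85 ≈ 34.0 mL/min
|12.2 − 34.0| = 21.8 mL/min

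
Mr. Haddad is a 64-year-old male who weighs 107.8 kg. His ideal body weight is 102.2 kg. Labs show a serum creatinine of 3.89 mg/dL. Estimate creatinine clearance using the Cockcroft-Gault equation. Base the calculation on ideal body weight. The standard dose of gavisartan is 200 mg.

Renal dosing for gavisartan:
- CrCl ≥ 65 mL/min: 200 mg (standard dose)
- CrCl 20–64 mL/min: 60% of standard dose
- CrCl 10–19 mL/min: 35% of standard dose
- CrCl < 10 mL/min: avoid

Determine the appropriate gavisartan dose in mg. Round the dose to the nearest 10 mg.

CrCl = (140 − 64) × 102.2 / (72 × 3.89) = 7767.2 / 280.08 ≈ 27.7 mL/min
CrCl ≈ 28 mL/min → bracket 20–64 mL/min.
60% of 200 mg = 120 mg

120 mg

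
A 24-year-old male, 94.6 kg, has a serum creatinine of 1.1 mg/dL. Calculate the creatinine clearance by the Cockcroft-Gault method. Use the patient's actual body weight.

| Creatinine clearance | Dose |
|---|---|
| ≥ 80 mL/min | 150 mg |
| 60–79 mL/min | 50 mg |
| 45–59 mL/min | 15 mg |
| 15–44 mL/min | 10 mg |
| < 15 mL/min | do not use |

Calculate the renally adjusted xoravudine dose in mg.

CrCl = (140 − 24) × 94.6 / (72 × 1.1) = 10973.6 / 79.20 ≈ 138.6 mL/min
CrCl ≈ 139 mL/min → bracket ≥ 80 mL/min.
Dose for this bracket: 150 mg.

150 mg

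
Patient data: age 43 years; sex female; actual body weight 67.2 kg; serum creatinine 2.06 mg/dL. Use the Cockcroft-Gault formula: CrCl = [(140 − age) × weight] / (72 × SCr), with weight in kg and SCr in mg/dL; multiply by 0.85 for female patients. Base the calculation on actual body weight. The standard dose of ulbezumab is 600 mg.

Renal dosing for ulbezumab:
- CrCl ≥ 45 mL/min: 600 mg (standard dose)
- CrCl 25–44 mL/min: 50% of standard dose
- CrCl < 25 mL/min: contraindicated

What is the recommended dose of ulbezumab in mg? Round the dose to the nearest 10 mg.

CrCl = (140 − 43) × 67.2 / (72 × 2.06) × 0.85 = 6518.4 / 148.32 × 0.85 ≈ 37.4 mL/min
CrCl ≈ 37 mL/min → bracket 25–44 mL/min.
50% of 600 mg = 300 mg

300 mg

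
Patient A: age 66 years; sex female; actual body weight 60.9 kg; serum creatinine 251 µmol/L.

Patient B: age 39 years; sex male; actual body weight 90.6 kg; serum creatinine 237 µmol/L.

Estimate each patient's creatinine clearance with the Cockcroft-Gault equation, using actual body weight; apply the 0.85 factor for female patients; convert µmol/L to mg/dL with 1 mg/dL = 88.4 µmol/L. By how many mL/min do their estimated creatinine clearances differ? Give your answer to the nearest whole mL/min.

Patient A: SCr = 251 / 88.4 = 2.839 mg/dL
Patient A: CrCl = (140 − 66) × 60.9 / (72 × 2.839) × 0.85 = 4506.6 / 204.41 × 0.85 ≈ 18.7 mL/min
Patient B: SCr = 237 / 88.4 = 2.681 mg/dL
Patient B: CrCl = (140 − 39) × 90.6 / (72 × 2.681) = 9150.6 / 193.03 ≈ 47.4 mL/min
|18.7 − 47.4| = 28.7 mL/min

29 mL/min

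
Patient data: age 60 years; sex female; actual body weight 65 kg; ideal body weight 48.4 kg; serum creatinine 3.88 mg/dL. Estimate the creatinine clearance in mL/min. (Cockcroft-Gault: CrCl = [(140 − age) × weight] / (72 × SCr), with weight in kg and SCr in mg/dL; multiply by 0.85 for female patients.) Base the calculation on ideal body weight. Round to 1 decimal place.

11.8 mL/min

CrCl = (140 − 60) × 48.4 / (72 × 3.88) × 0.85 = 3872.0 / 279.36 × 0.85 ≈ 11.8 mL/min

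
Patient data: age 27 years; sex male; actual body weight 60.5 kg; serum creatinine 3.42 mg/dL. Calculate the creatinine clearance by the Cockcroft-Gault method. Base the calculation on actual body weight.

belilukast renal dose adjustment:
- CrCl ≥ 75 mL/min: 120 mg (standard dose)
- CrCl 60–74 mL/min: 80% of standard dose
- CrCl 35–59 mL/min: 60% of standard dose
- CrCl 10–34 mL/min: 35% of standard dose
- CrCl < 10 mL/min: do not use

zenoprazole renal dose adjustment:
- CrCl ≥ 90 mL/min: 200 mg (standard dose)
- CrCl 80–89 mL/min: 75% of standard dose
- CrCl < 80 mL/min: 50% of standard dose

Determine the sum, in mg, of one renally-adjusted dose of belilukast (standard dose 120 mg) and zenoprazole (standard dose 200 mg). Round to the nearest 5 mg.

140 mg

CrCl = (140 − 27) × 60.5 / (72 × 3.42) = 6836.5 / 246.24 ≈ 27.8 mL/min
CrCl ≈ 28 mL/min.
belilukast: 10–34 mL/min → 35% of 120 mg = 42 mg.
zenoprazole: < 80 mL/min → 50% of 200 mg = 100 mg.
Total = 42 + 100 = 142 mg.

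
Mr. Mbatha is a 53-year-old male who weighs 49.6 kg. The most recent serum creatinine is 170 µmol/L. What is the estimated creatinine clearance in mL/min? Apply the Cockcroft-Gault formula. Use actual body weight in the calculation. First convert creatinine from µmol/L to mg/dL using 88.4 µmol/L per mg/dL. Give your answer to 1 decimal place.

SCr = 170 / 88.4 = 1.923 mg/dL
CrCl = (140 − 53) × 49.6 / (72 × 1.923) = 4315.2 / 138.46 ≈ 31.2 mL/min

31.2 mL/min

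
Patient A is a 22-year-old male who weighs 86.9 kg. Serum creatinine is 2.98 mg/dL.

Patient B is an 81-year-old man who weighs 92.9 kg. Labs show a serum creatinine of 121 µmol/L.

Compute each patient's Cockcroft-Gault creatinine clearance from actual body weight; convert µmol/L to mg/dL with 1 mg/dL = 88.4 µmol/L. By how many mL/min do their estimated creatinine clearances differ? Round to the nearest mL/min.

Patient A: CrCl = (140 − 22) × 86.9 / (72 × 2.98) = 10254.2 / 214.56 ≈ 47.8 mL/min
Patient B: SCr = 121 / 88.4 = 1.369 mg/dL
Patient B: CrCl = (140 − 81) × 92.9 / (72 × 1.369) = 5481.1 / 98.57 ≈ 55.6 mL/min
|47.8 − 55.6| = 7.8 mL/min

8 mL/min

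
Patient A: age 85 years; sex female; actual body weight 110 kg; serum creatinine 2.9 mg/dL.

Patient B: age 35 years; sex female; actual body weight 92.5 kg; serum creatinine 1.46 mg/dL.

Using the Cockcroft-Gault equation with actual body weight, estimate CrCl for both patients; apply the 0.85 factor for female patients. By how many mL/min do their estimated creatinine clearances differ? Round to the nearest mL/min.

Patient A: CrCl = (140 − 85) × 110 / (72 × 2.9) × 0.85 = 6050.0 / 208.80 × 0.85 ≈ 24.6 mL/min
Patient B: CrCl = (140 − 35) × 92.5 / (72 × 1.46) × 0.85 = 9712.5 / 105.12 × 0.85 ≈ 78.5 mL/min
|24.6 − 78.5| = 53.9 mL/min

54 mL/min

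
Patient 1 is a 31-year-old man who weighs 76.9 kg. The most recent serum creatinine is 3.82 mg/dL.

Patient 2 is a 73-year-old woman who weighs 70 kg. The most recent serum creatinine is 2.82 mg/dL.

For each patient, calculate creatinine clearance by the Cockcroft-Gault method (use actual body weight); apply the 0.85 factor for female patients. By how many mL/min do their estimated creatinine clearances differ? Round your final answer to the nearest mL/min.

Patient 1: CrCl = (140 − 31) × 76.9 / (72 × 3.82) = 8382.1 / 275.04 ≈ 30.5 mL/min
Patient 2: CrCl = (140 − 73) × 70 / (72 × 2.82) × 0.85 = 4690.0 / 203.04 × 0.85 ≈ 19.6 mL/min
|30.5 − 19.6| = 10.9 mL/min

11 mL/min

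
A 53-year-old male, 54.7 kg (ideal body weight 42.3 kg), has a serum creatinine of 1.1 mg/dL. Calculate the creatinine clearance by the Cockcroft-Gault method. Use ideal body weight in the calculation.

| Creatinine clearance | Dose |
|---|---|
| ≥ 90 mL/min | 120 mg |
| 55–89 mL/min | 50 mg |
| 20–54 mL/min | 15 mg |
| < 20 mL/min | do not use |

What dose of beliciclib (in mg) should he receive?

CrCl = (140 − 53) × 42.3 / (72 × 1.1) = 3680.1 / 79.20 ≈ 46.5 mL/min
CrCl ≈ 46 mL/min → bracket 20–54 mL/min.
Dose for this bracket: 15 mg.

15 mg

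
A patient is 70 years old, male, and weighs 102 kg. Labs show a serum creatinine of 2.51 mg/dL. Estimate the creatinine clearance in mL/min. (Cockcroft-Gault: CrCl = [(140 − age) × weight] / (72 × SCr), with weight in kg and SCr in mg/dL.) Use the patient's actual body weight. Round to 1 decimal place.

CrCl = (140 − 70) × 102 / (72 × 2.51) = 7140.0 / 180.72 ≈ 39.5 mL/min

39.5 mL/min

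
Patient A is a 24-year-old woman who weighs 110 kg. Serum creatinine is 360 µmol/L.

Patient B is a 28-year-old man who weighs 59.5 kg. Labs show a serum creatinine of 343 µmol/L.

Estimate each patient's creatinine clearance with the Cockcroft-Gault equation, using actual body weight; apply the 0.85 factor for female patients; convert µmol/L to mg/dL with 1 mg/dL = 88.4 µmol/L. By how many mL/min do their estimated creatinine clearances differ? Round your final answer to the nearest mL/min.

13 mL/min

Patient A: SCr = 360 / 88.4 = 4.072 mg/dL
Patient A: CrCl = (140 − 24) × 110 / (72 × 4.072) × 0.85 = 12760.0 / 293.18 × 0.85 ≈ 37.0 mL/min
Patient B: SCr = 343 / 88.4 = 3.88 mg/dL
Patient B: CrCl = (140 − 28) × 59.5 / (72 × 3.88) = 6664.0 / 279.36 ≈ 23.9 mL/min
|37.0 − 23.9| = 13.1 mL/min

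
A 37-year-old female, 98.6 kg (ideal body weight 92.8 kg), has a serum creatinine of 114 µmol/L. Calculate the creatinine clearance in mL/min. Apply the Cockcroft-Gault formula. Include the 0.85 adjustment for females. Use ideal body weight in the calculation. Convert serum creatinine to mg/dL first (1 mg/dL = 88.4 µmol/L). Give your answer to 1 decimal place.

SCr = 114 / 88.4 = 1.29 mg/dL
CrCl = (140 − 37) × 92.8 / (72 × 1.29) × 0.85 = 9558.4 / 92.88 × 0.85 ≈ 87.5 mL/min

87.5 mL/min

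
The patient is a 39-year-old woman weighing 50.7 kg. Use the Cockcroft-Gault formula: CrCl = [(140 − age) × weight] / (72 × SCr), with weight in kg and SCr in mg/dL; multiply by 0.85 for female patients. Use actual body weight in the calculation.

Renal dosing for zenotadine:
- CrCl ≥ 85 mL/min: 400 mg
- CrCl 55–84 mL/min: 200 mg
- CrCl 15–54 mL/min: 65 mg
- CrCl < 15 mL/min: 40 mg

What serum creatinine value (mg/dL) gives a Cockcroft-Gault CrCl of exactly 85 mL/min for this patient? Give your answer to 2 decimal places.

0.71 mg/dL

Standard dose requires CrCl ≥ 85 mL/min.
Set (140 − 39) × 50.7 × 0.85 / (72 × SCr) = 85
SCr = (140 − 39) × 50.7 × 0.85 / (72 × 85) = 0.711 mg/dL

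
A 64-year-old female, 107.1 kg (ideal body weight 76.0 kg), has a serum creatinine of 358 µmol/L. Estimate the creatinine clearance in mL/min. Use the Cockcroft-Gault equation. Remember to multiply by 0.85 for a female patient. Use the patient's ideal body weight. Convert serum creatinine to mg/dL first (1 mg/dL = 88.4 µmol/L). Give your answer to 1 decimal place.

16.8 mL/min

SCr = 358 / 88.4 = 4.05 mg/dL
CrCl = (140 − 64) × 76 / (72 × 4.05) × 0.85 = 5776.0 / 291.60 × 0.85 ≈ 16.8 mL/min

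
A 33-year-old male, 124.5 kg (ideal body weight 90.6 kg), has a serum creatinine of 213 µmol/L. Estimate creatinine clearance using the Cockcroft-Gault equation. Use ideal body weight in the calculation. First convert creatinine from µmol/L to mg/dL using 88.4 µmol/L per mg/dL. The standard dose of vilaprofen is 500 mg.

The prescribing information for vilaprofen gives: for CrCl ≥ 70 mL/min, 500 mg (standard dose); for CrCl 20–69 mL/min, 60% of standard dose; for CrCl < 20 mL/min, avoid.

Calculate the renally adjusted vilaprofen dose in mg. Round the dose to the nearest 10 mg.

SCr = 213 / 88.4 = 2.41 mg/dL
CrCl = (140 − 33) × 90.6 / (72 × 2.41) = 9694.2 / 173.52 ≈ 55.9 mL/min
CrCl ≈ 56 mL/min → bracket 20–69 mL/min.
60% of 500 mg = 300 mg

300 mg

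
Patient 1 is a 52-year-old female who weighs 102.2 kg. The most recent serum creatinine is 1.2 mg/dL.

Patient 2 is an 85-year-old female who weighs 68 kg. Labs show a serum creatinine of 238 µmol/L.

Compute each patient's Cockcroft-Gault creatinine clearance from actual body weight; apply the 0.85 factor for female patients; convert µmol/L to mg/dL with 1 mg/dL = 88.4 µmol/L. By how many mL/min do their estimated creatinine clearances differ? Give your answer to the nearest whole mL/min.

72 mL/min

Patient 1: CrCl = (140 − 52) × 102.2 / (72 × 1.2) × 0.85 = 8993.6 / 86.40 × 0.85 ≈ 88.5 mL/min
Patient 2: SCr = 238 / 88.4 = 2.692 mg/dL
Patient 2: CrCl = (140 − 85) × 68 / (72 × 2.692) × 0.85 = 3740.0 / 193.82 × 0.85 ≈ 16.4 mL/min
|88.5 − 16.4| = 72.1 mL/min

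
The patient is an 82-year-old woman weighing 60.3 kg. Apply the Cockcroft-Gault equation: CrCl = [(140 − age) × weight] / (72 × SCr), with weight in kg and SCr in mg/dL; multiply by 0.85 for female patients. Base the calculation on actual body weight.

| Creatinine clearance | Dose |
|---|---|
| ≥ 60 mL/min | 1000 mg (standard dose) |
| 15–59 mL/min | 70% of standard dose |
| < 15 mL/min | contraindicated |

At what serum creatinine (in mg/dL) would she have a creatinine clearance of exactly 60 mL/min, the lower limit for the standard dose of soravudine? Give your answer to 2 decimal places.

Standard dose requires CrCl ≥ 60 mL/min.
Set (140 − 82) × 60.3 × 0.85 / (72 × SCr) = 60
SCr = (140 − 82) × 60.3 × 0.85 / (72 × 60) = 0.688 mg/dL

0.69 mg/dL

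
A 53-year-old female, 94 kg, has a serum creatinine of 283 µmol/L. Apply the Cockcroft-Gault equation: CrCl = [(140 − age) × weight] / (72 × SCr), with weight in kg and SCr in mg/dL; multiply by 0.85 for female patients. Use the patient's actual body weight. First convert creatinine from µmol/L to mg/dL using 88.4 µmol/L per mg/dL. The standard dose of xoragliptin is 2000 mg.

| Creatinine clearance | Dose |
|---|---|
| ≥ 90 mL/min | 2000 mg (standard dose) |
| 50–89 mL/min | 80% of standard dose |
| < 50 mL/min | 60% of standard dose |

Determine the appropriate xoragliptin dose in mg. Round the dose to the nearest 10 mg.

SCr = 283 / 88.4 = 3.201 mg/dL
CrCl = (140 − 53) × 94 / (72 × 3.201) × 0.85 = 8178.0 / 230.47 × 0.85 ≈ 30.2 mL/min
CrCl ≈ 30 mL/min → bracket < 50 mL/min.
60% of 2000 mg = 1200 mg

1200 mg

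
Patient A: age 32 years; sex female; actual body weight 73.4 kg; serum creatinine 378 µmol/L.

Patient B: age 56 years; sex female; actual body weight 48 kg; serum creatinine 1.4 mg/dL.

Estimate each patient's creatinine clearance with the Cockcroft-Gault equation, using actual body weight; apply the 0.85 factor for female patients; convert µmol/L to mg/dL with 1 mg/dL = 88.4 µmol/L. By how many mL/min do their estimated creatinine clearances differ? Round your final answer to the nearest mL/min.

12 mL/min

Patient A: SCr = 378 / 88.4 = 4.276 mg/dL
Patient A: CrCl = (140 − 32) × 73.4 / (72 × 4.276) × 0.85 = 7927.2 / 307.87 × 0.85 ≈ 21.9 mL/min
Patient B: CrCl = (140 − 56) × 48 / (72 × 1.4) × 0.85 = 4032.0 / 100.80 × 0.85 ≈ 34.0 mL/min
|21.9 − 34.0| = 12.1 mL/min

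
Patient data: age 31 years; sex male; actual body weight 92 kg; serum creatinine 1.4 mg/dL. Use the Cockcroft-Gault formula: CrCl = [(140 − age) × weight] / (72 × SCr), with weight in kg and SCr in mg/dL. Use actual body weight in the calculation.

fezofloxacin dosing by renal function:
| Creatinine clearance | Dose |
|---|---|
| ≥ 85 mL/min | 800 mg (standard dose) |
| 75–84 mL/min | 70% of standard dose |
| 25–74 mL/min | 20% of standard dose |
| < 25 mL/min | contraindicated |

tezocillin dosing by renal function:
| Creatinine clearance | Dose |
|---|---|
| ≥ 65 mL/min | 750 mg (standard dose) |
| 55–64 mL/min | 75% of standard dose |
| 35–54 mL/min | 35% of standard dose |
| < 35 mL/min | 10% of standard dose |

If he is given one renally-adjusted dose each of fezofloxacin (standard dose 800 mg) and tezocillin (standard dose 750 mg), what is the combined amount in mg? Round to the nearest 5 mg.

1550 mg

CrCl = (140 − 31) × 92 / (72 × 1.4) = 10028.0 / 100.80 ≈ 99.5 mL/min
CrCl ≈ 99 mL/min.
fezofloxacin: ≥ 85 mL/min → 100% of 800 mg = 800 mg.
tezocillin: ≥ 65 mL/min → 100% of 750 mg = 750 mg.
Total = 800 + 750 = 1550 mg.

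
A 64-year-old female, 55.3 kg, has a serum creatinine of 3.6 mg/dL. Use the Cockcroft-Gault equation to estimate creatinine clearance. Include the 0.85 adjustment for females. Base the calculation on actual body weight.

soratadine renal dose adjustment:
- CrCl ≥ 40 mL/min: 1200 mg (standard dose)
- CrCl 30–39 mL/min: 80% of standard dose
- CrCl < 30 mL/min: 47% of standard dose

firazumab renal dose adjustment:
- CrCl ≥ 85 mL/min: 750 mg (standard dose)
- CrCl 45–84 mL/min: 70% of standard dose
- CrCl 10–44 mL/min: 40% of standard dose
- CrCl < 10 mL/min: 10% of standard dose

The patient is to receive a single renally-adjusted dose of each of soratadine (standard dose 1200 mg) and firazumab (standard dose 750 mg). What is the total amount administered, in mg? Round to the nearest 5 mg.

865 mg

CrCl = (140 − 64) × 55.3 / (72 × 3.6) × 0.85 = 4202.8 / 259.20 × 0.85 ≈ 13.8 mL/min
CrCl ≈ 14 mL/min.
soratadine: < 30 mL/min → 47% of 1200 mg = 564 mg.
firazumab: 10–44 mL/min → 40% of 750 mg = 300 mg.
Total = 564 + 300 = 864 mg.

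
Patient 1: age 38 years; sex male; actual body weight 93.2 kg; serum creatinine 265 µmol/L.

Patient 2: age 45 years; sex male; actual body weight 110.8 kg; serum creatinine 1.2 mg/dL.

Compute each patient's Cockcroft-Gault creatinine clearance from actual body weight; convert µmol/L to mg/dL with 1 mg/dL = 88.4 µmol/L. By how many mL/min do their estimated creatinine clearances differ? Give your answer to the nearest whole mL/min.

Patient 1: SCr = 265 / 88.4 = 2.998 mg/dL
Patient 1: CrCl = (140 − 38) × 93.2 / (72 × 2.998) = 9506.4 / 215.86 ≈ 44.0 mL/min
Patient 2: CrCl = (140 − 45) × 110.8 / (72 × 1.2) = 10526.0 / 86.40 ≈ 121.8 mL/min
|44.0 − 121.8| = 77.8 mL/min

78 mL/min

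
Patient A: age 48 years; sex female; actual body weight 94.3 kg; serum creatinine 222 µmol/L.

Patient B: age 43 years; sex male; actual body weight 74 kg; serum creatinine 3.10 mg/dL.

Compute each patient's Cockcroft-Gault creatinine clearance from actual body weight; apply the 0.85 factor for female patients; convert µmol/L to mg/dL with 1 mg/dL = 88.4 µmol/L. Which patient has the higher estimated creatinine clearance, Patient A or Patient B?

Patient A: SCr = 222 / 88.4 = 2.511 mg/dL
Patient A: CrCl = (140 − 48) × 94.3 / (72 × 2.511) × 0.85 = 8675.6 / 180.79 × 0.85 ≈ 40.8 mL/min
Patient B: CrCl = (140 − 43) × 74 / (72 × 3.1) = 7178.0 / 223.20 ≈ 32.2 mL/min
40.8 vs 32.2 mL/min → Patient A is higher.

Patient A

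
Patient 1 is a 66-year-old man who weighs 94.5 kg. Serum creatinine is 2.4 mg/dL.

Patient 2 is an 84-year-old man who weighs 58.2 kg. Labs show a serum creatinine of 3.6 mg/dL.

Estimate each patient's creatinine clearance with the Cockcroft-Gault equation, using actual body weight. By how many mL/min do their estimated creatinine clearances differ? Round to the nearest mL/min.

28 mL/min

Patient 1: CrCl = (140 − 66) × 94.5 / (72 × 2.4) = 6993.0 / 172.80 ≈ 40.5 mL/min
Patient 2: CrCl = (140 − 84) × 58.2 / (72 × 3.6) = 3259.2 / 259.20 ≈ 12.6 mL/min
|40.5 − 12.6| = 27.9 mL/min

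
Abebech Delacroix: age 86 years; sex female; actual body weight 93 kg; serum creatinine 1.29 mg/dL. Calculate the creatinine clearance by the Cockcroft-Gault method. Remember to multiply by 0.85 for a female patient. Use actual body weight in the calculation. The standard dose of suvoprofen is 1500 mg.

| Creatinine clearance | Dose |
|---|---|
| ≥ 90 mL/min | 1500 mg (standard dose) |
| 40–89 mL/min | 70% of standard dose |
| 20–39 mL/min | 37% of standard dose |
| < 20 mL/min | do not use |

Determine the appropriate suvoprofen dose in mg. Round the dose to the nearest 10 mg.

1050 mg

CrCl = (140 − 86) × 93 / (72 × 1.29) × 0.85 = 5022.0 / 92.88 × 0.85 ≈ 46.0 mL/min
CrCl ≈ 46 mL/min → bracket 40–89 mL/min.
70% of 1500 mg = 1050 mg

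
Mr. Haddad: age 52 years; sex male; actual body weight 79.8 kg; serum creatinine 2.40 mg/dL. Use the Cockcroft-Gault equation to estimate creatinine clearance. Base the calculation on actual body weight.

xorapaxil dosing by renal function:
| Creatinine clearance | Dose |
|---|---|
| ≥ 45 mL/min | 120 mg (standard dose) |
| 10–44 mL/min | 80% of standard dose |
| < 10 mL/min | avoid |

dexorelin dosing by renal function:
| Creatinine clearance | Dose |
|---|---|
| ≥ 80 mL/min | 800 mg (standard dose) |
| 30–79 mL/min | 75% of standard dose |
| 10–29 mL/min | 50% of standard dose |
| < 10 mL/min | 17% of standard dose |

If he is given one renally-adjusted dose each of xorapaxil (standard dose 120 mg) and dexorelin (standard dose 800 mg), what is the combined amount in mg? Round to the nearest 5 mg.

CrCl = (140 − 52) × 79.8 / (72 × 2.4) = 7022.4 / 172.80 ≈ 40.6 mL/min
CrCl ≈ 41 mL/min.
xorapaxil: 10–44 mL/min → 80% of 120 mg = 96 mg.
dexorelin: 30–79 mL/min → 75% of 800 mg = 600 mg.
Total = 96 + 600 = 696 mg.

695 mg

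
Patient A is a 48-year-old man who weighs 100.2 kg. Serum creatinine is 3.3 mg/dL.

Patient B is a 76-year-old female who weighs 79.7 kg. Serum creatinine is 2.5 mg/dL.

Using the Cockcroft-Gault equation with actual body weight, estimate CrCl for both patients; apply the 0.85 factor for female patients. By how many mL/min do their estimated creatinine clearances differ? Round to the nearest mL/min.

15 mL/min

Patient A: CrCl = (140 − 48) × 100.2 / (72 × 3.3) = 9218.4 / 237.60 ≈ 38.8 mL/min
Patient B: CrCl = (140 − 76) × 79.7 / (72 × 2.5) × 0.85 = 5100.8 / 180.00 × 0.85 ≈ 24.1 mL/min
|38.8 − 24.1| = 14.7 mL/min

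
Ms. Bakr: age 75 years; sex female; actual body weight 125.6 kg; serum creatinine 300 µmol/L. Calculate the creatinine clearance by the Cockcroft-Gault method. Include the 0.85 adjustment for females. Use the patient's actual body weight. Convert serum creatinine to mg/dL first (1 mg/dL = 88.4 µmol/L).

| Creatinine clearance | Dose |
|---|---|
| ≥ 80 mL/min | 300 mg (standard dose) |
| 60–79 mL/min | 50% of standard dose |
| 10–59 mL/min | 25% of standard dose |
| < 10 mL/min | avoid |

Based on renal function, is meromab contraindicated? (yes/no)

no

SCr = 300 / 88.4 = 3.394 mg/dL
CrCl = (140 − 75) × 125.6 / (72 × 3.394) × 0.85 = 8164.0 / 244.37 × 0.85 ≈ 28.4 mL/min
CrCl ≈ 28 mL/min, which is ≥ 10 mL/min.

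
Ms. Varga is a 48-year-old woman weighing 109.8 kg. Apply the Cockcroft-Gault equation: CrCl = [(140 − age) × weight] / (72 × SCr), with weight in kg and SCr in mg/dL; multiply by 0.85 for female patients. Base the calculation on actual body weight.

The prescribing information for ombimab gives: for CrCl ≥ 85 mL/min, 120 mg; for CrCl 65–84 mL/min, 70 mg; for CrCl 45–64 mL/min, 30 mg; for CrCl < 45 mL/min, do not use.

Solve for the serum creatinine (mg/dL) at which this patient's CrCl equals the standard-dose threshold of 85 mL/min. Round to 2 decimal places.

Standard dose requires CrCl ≥ 85 mL/min.
Set (140 − 48) × 109.8 × 0.85 / (72 × SCr) = 85
SCr = (140 − 48) × 109.8 × 0.85 / (72 × 85) = 1.403 mg/dL

1.40 mg/dL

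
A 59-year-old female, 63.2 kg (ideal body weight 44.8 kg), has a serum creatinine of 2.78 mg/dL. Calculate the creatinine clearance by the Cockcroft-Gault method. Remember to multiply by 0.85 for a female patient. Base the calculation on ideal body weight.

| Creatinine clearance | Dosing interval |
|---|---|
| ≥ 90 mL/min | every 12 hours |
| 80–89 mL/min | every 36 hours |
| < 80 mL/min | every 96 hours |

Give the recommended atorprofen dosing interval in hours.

every 96 hours

CrCl = (140 − 59) × 44.8 / (72 × 2.78) × 0.85 = 3628.8 / 200.16 × 0.85 ≈ 15.4 mL/min
CrCl ≈ 15 mL/min → bracket < 80 mL/min → every 96 hours.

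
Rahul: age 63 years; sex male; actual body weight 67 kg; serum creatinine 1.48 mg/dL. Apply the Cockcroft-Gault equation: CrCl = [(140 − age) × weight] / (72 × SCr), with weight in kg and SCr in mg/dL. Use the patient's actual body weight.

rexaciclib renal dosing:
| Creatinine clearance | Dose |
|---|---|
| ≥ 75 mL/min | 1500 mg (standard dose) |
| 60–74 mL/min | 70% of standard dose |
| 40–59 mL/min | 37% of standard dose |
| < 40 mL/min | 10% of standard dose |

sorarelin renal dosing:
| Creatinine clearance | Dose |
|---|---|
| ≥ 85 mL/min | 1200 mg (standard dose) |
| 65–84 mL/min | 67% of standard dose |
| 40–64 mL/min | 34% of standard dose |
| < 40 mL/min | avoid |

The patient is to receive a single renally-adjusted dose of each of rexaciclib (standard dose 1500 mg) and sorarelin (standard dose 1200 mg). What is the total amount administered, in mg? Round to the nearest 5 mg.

CrCl = (140 − 63) × 67 / (72 × 1.48) = 5159.0 / 106.56 ≈ 48.4 mL/min
CrCl ≈ 48 mL/min.
rexaciclib: 40–59 mL/min → 37% of 1500 mg = 555 mg.
sorarelin: 40–64 mL/min → 34% of 1200 mg = 408 mg.
Total = 555 + 408 = 963 mg.

965 mg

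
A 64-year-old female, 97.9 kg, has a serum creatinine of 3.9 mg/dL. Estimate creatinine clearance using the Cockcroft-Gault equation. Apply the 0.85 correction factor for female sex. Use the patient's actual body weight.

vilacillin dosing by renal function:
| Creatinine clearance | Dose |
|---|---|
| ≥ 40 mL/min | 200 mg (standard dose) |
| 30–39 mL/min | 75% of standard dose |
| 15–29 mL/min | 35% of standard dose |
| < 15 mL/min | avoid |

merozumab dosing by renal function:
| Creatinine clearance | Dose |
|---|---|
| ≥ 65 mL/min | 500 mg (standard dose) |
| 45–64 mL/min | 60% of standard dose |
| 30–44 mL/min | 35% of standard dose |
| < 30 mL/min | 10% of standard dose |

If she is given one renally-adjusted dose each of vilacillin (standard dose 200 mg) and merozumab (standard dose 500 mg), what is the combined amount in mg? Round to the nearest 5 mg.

120 mg

CrCl = (140 − 64) × 97.9 / (72 × 3.9) × 0.85 = 7440.4 / 280.80 × 0.85 ≈ 22.5 mL/min
CrCl ≈ 23 mL/min.
vilacillin: 15–29 mL/min → 35% of 200 mg = 70 mg.
merozumab: < 30 mL/min → 10% of 500 mg = 50 mg.
Total = 70 + 50 = 120 mg.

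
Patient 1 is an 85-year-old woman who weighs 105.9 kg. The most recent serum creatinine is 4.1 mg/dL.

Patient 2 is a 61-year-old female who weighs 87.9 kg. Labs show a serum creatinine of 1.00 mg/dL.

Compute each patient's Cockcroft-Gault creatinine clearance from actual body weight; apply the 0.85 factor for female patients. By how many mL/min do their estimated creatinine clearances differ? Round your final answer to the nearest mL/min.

Patient 1: CrCl = (140 − 85) × 105.9 / (72 × 4.1) × 0.85 = 5824.5 / 295.20 × 0.85 ≈ 16.8 mL/min
Patient 2: CrCl = (140 − 61) × 87.9 / (72 × 1) × 0.85 = 6944.1 / 72.00 × 0.85 ≈ 82.0 mL/min
|16.8 − 82.0| = 65.2 mL/min

65 mL/min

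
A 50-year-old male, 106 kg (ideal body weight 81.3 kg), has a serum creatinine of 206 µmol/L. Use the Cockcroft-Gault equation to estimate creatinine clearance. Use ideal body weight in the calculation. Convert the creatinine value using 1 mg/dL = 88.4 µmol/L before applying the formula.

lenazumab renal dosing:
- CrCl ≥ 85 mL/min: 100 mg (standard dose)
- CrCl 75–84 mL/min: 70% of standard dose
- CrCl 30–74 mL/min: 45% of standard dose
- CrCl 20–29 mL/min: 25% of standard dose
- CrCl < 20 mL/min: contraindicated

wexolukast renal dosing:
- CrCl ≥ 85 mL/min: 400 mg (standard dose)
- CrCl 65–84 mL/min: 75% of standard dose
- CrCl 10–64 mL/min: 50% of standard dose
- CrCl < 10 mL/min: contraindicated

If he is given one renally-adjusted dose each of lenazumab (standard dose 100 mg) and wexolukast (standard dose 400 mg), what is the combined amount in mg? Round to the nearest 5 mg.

SCr = 206 / 88.4 = 2.33 mg/dL
CrCl = (140 − 50) × 81.3 / (72 × 2.33) = 7317.0 / 167.76 ≈ 43.6 mL/min
CrCl ≈ 44 mL/min.
lenazumab: 30–74 mL/min → 45% of 100 mg = 45 mg.
wexolukast: 10–64 mL/min → 50% of 400 mg = 200 mg.
Total = 45 + 200 = 245 mg.

245 mg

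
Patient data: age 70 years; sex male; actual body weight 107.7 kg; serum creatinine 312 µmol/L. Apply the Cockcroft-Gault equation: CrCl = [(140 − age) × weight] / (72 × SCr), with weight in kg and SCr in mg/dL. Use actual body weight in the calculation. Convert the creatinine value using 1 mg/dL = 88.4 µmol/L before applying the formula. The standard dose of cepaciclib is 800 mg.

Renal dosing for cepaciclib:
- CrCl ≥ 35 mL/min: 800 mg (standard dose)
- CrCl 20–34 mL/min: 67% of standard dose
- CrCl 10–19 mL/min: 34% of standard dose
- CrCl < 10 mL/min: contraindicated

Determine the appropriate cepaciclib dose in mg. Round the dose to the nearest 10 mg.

540 mg

SCr = 312 / 88.4 = 3.529 mg/dL
CrCl = (140 − 70) × 107.7 / (72 × 3.529) = 7539.0 / 254.09 ≈ 29.7 mL/min
CrCl ≈ 30 mL/min → bracket 20–34 mL/min.
67% of 800 mg = 536 mg → 540 mg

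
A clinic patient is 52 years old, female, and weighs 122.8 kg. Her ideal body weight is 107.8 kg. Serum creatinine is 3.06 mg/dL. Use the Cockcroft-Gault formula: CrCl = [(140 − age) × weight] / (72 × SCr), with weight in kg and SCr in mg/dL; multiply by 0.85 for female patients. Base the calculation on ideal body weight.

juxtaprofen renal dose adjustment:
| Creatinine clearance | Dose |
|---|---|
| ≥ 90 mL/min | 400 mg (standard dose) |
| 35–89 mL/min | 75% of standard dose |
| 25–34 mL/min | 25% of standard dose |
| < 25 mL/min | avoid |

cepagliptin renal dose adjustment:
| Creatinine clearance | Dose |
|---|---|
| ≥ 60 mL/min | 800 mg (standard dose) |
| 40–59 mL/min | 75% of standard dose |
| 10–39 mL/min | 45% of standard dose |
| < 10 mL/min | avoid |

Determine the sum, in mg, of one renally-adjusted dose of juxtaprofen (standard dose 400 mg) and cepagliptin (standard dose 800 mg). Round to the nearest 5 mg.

660 mg

CrCl = (140 − 52) × 107.8 / (72 × 3.06) × 0.85 = 9486.4 / 220.32 × 0.85 ≈ 36.6 mL/min
CrCl ≈ 37 mL/min.
juxtaprofen: 35–89 mL/min → 75% of 400 mg = 300 mg.
cepagliptin: 10–39 mL/min → 45% of 800 mg = 360 mg.
Total = 300 + 360 = 660 mg.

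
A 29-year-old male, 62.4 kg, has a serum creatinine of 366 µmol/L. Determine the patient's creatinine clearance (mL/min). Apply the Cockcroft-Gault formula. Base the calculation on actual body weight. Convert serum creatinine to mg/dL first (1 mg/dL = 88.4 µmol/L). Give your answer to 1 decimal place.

SCr = 366 / 88.4 = 4.14 mg/dL
CrCl = (140 − 29) × 62.4 / (72 × 4.14) = 6926.4 / 298.08 ≈ 23.2 mL/min

23.2 mL/min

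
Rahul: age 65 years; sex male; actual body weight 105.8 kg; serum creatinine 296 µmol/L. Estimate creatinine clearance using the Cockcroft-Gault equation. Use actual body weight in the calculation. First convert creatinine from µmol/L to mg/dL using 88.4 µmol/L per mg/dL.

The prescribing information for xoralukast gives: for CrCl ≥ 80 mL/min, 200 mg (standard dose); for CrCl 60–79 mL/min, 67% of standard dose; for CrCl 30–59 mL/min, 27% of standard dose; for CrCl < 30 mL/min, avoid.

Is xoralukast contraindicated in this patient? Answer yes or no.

SCr = 296 / 88.4 = 3.348 mg/dL
CrCl = (140 − 65) × 105.8 / (72 × 3.348) = 7935.0 / 241.06 ≈ 32.9 mL/min
CrCl ≈ 33 mL/min, which is ≥ 30 mL/min.

no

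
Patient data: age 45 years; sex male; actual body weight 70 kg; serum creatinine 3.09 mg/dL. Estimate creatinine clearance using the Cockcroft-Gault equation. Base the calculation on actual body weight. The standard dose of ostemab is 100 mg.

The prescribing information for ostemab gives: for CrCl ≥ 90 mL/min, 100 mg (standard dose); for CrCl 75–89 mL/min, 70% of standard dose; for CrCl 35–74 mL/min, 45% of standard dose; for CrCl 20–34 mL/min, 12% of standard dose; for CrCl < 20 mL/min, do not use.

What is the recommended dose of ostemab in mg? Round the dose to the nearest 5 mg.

10 mg

CrCl = (140 − 45) × 70 / (72 × 3.09) = 6650.0 / 222.48 ≈ 29.9 mL/min
CrCl ≈ 30 mL/min → bracket 20–34 mL/min.
12% of 100 mg = 12 mg → 10 mg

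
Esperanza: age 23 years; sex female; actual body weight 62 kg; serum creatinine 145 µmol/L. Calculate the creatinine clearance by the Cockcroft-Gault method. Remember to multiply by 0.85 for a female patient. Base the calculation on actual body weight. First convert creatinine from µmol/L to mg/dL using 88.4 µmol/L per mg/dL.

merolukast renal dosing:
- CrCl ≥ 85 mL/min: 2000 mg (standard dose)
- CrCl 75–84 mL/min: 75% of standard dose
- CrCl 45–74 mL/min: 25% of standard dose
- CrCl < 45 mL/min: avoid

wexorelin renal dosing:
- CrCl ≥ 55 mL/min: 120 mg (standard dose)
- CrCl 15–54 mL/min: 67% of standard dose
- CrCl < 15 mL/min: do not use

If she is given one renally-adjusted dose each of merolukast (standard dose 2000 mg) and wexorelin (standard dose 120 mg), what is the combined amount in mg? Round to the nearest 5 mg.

SCr = 145 / 88.4 = 1.64 mg/dL
CrCl = (140 − 23) × 62 / (72 × 1.64) × 0.85 = 7254.0 / 118.08 × 0.85 ≈ 52.2 mL/min
CrCl ≈ 52 mL/min.
merolukast: 45–74 mL/min → 25% of 2000 mg = 500 mg.
wexorelin: 15–54 mL/min → 67% of 120 mg = 80.4 mg.
Total = 500 + 80.4 = 580.4 mg.

580 mg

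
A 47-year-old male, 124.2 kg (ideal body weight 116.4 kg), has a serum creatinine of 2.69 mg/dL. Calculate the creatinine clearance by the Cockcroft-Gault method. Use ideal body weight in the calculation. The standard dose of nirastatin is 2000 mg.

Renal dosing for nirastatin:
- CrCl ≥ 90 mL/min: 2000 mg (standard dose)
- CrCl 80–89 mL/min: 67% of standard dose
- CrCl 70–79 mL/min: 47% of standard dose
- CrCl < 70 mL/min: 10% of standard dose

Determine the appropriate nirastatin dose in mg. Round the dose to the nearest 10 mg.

CrCl = (140 − 47) × 116.4 / (72 × 2.69) = 10825.2 / 193.68 ≈ 55.9 mL/min
CrCl ≈ 56 mL/min → bracket < 70 mL/min.
10% of 2000 mg = 200 mg

200 mg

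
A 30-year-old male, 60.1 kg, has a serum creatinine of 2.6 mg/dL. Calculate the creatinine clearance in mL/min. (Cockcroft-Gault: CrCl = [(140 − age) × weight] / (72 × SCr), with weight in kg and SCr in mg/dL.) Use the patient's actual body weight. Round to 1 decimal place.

CrCl = (140 − 30) × 60.1 / (72 × 2.6) = 6611.0 / 187.20 ≈ 35.3 mL/min

35.3 mL/min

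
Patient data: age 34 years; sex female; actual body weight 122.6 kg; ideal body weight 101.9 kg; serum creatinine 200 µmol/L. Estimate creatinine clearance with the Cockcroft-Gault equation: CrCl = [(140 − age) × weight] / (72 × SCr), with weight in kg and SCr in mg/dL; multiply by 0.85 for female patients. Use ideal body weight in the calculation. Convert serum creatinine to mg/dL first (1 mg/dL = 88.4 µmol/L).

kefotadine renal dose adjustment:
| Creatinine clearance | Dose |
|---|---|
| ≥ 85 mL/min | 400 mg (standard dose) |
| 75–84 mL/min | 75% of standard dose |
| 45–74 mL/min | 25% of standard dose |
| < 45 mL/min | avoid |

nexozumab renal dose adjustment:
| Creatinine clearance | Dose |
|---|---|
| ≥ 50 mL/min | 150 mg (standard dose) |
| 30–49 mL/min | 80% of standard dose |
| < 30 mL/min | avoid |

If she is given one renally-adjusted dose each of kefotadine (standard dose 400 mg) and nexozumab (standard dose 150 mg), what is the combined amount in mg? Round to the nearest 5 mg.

SCr = 200 / 88.4 = 2.262 mg/dL
CrCl = (140 − 34) × 101.9 / (72 × 2.262) × 0.85 = 10801.4 / 162.86 × 0.85 ≈ 56.4 mL/min
CrCl ≈ 56 mL/min.
kefotadine: 45–74 mL/min → 25% of 400 mg = 100 mg.
nexozumab: ≥ 50 mL/min → 100% of 150 mg = 150 mg.
Total = 100 + 150 = 250 mg.

250 mg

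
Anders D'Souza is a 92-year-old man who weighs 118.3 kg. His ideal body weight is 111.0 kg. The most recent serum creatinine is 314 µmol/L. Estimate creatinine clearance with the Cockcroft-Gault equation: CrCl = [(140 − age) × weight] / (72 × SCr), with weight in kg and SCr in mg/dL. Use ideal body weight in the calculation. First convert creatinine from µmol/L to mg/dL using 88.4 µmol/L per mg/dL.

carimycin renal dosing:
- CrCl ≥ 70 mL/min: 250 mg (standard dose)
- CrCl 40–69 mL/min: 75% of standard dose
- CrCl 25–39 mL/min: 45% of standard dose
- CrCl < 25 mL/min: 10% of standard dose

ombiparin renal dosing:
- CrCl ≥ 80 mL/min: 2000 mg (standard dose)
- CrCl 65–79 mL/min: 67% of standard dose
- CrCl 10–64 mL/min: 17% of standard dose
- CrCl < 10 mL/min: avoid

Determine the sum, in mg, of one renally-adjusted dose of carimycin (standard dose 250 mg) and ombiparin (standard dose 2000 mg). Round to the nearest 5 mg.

365 mg

SCr = 314 / 88.4 = 3.552 mg/dL
CrCl = (140 − 92) × 111 / (72 × 3.552) = 5328.0 / 255.74 ≈ 20.8 mL/min
CrCl ≈ 21 mL/min.
carimycin: < 25 mL/min → 10% of 250 mg = 25 mg.
ombiparin: 10–64 mL/min → 17% of 2000 mg = 340 mg.
Total = 25 + 340 = 365 mg.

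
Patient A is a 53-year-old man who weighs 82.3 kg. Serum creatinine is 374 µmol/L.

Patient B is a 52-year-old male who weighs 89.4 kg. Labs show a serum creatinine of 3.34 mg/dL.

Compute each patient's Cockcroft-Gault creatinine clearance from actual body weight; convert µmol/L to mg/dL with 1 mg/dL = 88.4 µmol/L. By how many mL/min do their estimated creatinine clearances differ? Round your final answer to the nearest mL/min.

9 mL/min

Patient A: SCr = 374 / 88.4 = 4.231 mg/dL
Patient A: CrCl = (140 − 53) × 82.3 / (72 × 4.231) = 7160.1 / 304.63 ≈ 23.5 mL/min
Patient B: CrCl = (140 − 52) × 89.4 / (72 × 3.34) = 7867.2 / 240.48 ≈ 32.7 mL/min
|23.5 − 32.7| = 9.2 mL/min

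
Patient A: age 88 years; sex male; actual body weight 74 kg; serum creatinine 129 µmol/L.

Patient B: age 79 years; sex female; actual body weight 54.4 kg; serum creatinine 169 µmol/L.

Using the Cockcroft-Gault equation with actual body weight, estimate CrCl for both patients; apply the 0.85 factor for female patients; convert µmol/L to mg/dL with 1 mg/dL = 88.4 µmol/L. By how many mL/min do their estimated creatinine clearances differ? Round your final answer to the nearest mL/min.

Patient A: SCr = 129 / 88.4 = 1.459 mg/dL
Patient A: CrCl = (140 − 88) × 74 / (72 × 1.459) = 3848.0 / 105.05 ≈ 36.6 mL/min
Patient B: SCr = 169 / 88.4 = 1.912 mg/dL
Patient B: CrCl = (140 − 79) × 54.4 / (72 × 1.912) × 0.85 = 3318.4 / 137.66 × 0.85 ≈ 20.5 mL/min
|36.6 − 20.5| = 16.1 mL/min

16 mL/min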